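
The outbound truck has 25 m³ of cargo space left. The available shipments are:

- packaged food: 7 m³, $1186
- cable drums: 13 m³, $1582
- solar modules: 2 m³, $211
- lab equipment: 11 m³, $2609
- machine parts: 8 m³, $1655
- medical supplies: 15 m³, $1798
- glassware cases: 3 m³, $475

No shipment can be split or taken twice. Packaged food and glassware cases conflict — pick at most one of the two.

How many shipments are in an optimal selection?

4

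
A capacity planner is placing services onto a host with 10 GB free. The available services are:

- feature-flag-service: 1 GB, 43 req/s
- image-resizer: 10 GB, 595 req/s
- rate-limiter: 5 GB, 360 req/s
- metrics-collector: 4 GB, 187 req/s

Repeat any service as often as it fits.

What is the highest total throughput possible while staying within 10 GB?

720

The ratio ordering already packs tightly: 2×rate-limiter, 10 GB, 720.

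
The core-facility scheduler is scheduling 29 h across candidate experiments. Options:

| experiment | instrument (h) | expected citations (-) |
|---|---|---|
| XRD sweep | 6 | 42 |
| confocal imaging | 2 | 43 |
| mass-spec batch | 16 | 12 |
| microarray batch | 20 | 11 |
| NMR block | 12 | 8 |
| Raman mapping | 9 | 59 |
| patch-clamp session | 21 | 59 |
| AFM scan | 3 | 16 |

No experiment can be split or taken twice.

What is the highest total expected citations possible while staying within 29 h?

160

Density check — confocal imaging 21.50, XRD sweep 7.00, Raman mapping 6.56, AFM scan 5.33 are the best per h.
The ratio ordering already packs tightly: XRD sweep + confocal imaging + Raman mapping + AFM scan, 20 h, 160.
Every other selection either busts 29 h or fails to beat 160.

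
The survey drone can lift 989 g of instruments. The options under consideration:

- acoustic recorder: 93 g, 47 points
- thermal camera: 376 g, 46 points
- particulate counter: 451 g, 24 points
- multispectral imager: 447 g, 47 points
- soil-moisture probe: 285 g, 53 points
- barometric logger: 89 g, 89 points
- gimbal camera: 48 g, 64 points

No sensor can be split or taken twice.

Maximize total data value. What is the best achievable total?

300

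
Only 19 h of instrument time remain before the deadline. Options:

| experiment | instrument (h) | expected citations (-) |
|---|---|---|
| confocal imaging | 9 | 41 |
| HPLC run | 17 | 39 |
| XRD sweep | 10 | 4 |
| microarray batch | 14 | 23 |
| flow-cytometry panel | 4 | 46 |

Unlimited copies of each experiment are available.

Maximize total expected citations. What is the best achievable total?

184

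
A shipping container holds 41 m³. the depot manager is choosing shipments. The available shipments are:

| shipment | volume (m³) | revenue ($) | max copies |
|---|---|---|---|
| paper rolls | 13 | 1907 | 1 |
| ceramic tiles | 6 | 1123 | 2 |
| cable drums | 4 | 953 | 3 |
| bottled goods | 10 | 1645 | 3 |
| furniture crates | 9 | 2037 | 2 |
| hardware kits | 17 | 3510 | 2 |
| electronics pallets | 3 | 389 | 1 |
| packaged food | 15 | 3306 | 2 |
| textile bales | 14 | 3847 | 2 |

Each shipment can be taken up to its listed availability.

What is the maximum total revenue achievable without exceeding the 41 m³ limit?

Density check — textile bales 274.79, cable drums 238.25, furniture crates 226.33, packaged food 220.40 are the best per m³.
The ratio heuristic lands on 3×cable drums + 2×textile bales (10553) but leaves 1 m³ idle.
The 8 m³ tied up in 2×cable drums is better spent on furniture crates — total rises to 10684 (41 m³).
No other feasible combination exceeds 10684.

10684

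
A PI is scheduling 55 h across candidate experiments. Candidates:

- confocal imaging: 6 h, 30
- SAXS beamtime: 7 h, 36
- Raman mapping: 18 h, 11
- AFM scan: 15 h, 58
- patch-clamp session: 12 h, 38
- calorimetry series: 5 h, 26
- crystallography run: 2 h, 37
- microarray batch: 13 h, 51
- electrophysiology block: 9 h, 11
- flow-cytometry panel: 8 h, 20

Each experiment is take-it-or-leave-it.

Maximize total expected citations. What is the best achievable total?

250

Density check — crystallography run 18.50, calorimetry series 5.20, SAXS beamtime 5.14, confocal imaging 5.00 are the best per h.
Filling by ratio: confocal imaging + SAXS beamtime + AFM scan + calorimetry series + crystallography run + microarray batch for 238, with 7 h left unused.
Replace calorimetry series with patch-clamp session: the trade gains 12 net, giving 250 at 55 h.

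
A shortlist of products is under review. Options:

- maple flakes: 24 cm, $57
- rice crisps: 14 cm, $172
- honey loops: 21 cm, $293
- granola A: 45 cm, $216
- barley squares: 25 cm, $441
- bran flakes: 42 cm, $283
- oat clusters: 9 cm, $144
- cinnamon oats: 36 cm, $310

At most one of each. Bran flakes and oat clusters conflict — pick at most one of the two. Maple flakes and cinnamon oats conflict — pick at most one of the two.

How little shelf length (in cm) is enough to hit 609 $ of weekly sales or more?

Need the lightest bundle worth ≥ 609.
Taking rice crisps + barley squares gives 613 (≥ 609) for 39 cm.
Below 39 cm the best achievable stays under 609.

39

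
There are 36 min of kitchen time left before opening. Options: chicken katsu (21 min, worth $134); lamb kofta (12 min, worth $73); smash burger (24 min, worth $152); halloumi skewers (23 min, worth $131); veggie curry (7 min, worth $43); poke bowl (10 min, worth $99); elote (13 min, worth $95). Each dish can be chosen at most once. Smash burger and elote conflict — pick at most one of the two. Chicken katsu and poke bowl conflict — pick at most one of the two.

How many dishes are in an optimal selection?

Optimal total is 267.
For example lamb kofta + poke bowl + elote achieves it, using 35 min.
All optima have 3 dishes.

3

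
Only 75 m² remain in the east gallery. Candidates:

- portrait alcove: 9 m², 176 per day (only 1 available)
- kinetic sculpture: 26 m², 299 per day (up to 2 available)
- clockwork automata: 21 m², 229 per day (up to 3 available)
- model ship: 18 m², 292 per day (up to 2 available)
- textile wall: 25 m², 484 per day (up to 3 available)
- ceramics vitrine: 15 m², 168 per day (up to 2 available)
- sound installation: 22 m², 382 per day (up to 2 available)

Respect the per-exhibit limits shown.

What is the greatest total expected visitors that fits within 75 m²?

1452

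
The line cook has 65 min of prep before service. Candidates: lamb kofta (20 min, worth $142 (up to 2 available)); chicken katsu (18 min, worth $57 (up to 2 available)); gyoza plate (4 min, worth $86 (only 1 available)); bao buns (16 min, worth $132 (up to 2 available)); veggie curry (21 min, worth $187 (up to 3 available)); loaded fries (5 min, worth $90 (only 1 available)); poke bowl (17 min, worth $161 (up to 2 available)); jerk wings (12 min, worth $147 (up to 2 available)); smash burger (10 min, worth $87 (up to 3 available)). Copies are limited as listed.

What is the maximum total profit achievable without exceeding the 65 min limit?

Filling by ratio: gyoza plate + loaded fries + poke bowl + 2×jerk wings + smash burger for 718, with 5 min left unused.
Dropping poke bowl frees 17 min; slotting in veggie curry (21 min) lifts the total to 744 at 64 min.

744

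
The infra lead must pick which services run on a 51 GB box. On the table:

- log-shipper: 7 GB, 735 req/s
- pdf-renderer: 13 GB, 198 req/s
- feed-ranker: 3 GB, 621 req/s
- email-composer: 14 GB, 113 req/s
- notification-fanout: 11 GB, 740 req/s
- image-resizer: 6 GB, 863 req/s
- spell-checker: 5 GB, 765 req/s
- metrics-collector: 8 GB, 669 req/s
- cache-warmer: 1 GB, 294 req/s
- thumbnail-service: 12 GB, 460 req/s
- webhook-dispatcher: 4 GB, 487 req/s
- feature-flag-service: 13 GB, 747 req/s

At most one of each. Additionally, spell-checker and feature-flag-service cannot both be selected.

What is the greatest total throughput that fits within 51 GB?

5174

Density check — cache-warmer 294.00, feed-ranker 207.00, spell-checker 153.00, image-resizer 143.83 are the best per GB.
The ratio ordering already packs tightly: log-shipper + feed-ranker + notification-fanout + image-resizer + spell-checker + metrics-collector + cache-warmer + webhook-dispatcher, 45 GB, 5174.
Every other selection either busts 51 GB or breaks a pairing rule or fails to beat 5174.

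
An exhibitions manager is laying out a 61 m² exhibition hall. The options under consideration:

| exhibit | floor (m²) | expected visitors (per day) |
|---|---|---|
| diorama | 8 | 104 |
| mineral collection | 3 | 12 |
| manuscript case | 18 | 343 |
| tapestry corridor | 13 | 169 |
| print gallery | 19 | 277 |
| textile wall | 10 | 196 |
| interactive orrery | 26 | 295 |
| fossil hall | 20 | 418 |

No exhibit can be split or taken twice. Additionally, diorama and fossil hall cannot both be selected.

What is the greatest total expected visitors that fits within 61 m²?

1126

Best packing: manuscript case + tapestry corridor + textile wall + fossil hall — 61 m², 1126 total.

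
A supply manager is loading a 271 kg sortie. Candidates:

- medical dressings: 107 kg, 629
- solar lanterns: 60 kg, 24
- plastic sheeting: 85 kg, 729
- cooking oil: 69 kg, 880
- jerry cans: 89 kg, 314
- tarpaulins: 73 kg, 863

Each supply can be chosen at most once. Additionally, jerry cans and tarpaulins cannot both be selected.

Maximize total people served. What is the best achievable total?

2472

The ratio ordering already packs tightly: plastic sheeting + cooking oil + tarpaulins, 227 kg, 2472.
The spare 44 kg is too small for any remaining supply, and no feasible exchange beats 2472.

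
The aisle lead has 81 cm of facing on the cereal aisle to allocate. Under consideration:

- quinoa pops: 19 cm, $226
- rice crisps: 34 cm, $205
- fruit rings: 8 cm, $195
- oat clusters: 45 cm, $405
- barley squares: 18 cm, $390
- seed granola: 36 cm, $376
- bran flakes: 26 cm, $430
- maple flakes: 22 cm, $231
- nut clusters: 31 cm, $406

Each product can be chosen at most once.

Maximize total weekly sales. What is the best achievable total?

1246

By weekly sales per cm: fruit rings 24.38, barley squares 21.67, bran flakes 16.54, nut clusters 13.10 lead.
Filling by ratio: quinoa pops + fruit rings + barley squares + bran flakes for 1241, with 10 cm left unused.
Replace quinoa pops with maple flakes: the trade gains 5 net, giving 1246 at 74 cm.
That's the maximum — no swap from here does better than 1246.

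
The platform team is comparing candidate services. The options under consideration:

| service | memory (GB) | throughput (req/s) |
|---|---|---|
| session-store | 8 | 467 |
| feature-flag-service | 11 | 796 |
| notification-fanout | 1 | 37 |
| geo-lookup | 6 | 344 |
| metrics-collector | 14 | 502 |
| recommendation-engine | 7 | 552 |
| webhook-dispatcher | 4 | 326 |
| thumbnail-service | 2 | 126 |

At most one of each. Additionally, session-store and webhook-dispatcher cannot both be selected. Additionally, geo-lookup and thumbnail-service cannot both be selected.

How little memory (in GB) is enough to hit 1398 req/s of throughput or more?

20

Minimise GB subject to total throughput ≥ 1398.
Taking feature-flag-service + recommendation-engine + thumbnail-service gives 1474 (≥ 1398) for 20 GB.
Any bundle with less than 20 GB falls short of 1398.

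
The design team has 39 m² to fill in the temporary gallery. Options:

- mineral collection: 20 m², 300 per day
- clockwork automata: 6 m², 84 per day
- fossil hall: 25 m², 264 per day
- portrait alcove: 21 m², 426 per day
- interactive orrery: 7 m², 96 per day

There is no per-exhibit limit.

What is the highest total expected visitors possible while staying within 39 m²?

Ranking by ratio (expected visitors/m²): portrait alcove 20.29, mineral collection 15.00, clockwork automata 14.00, interactive orrery 13.71.
Best packing: 3×clockwork automata + portrait alcove — 39 m², 678 total.
Every other selection either busts 39 m² or fails to beat 678.

678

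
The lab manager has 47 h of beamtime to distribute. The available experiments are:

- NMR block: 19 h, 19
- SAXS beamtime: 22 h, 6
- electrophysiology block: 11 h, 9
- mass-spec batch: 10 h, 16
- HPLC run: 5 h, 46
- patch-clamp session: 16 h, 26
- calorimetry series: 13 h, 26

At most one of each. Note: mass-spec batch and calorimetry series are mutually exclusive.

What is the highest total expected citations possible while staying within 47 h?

Taking electrophysiology block + HPLC run + patch-clamp session + calorimetry series: 45 h used, 107 in expected citations.

107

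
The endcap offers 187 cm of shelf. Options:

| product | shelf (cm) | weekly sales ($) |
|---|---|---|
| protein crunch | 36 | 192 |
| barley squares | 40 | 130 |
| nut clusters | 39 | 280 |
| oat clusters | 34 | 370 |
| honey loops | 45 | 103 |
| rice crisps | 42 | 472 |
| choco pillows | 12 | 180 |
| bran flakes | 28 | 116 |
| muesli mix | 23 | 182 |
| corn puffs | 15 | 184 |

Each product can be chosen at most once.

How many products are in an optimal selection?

6

Optimal total is 1678.
For example protein crunch + nut clusters + oat clusters + rice crisps + choco pillows + corn puffs achieves it, using 178 cm.
Every optimal selection uses 6 products.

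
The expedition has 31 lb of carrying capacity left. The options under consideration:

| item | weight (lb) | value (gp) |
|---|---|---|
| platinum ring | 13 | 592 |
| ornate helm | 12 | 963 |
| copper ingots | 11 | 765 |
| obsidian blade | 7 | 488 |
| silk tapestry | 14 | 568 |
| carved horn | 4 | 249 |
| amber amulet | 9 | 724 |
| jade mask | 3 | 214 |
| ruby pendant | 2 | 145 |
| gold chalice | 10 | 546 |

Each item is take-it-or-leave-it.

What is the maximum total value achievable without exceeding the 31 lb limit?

Taking the top-ratio items first gives ornate helm + carved horn + amber amulet + jade mask + ruby pendant for 2295 (30 lb).
Replace carved horn and ruby pendant with obsidian blade: the trade gains 94 net, giving 2389 at 31 lb.

2389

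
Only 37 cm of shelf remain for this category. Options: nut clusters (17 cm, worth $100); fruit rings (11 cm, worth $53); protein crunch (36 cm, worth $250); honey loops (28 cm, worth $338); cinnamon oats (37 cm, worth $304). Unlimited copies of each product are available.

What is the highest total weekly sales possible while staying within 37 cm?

Honey loops uses 28 of the 37 cm and totals 338.
The spare 9 cm is too small for any remaining product, and no exchange beats 338.

338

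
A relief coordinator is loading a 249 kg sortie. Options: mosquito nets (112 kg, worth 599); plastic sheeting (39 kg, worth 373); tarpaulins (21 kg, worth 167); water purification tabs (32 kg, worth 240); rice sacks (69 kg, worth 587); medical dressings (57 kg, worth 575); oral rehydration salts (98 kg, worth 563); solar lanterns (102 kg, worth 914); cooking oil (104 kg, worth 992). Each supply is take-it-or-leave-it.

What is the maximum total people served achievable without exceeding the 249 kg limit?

2279

Density check — medical dressings 10.09, plastic sheeting 9.56, cooking oil 9.54 are the best per kg.
Filling by ratio: plastic sheeting + tarpaulins + medical dressings + cooking oil for 2107, with 28 kg left unused.
The 78 kg tied up in tarpaulins and medical dressings is better spent on solar lanterns — total rises to 2279 (245 kg).
An exhaustive check of the 512 subsets confirms 2279.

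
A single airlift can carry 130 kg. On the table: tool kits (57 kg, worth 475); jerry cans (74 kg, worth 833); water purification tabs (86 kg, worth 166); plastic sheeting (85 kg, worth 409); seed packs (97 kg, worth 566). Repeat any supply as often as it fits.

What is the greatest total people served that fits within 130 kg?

Ranking by ratio (people served/kg): jerry cans 11.26, tool kits 8.33, seed packs 5.84, plastic sheeting 4.81.
A density-first pass picks jerry cans — 833 at 74 kg.
The 74 kg tied up in jerry cans is better spent on 2×tool kits — total rises to 950 (114 kg).

950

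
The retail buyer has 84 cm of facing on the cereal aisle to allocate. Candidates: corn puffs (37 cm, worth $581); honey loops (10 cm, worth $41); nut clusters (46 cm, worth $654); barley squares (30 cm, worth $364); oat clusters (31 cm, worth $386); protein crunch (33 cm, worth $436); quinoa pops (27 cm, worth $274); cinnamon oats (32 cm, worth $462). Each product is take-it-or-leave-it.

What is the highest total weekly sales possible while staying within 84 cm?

1235

Filling by ratio: corn puffs + honey loops + cinnamon oats for 1084, with 5 cm left unused.
Dropping honey loops and cinnamon oats frees 42 cm; slotting in nut clusters (46 cm) lifts the total to 1235 at 83 cm.
No other feasible combination exceeds 1235.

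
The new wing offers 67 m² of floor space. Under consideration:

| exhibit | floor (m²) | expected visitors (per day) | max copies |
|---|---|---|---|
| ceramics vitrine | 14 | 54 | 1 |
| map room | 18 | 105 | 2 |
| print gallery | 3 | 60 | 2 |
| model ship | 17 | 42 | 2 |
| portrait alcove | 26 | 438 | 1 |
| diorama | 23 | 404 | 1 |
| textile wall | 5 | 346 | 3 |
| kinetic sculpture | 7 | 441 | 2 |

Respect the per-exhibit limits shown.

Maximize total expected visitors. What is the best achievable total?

2478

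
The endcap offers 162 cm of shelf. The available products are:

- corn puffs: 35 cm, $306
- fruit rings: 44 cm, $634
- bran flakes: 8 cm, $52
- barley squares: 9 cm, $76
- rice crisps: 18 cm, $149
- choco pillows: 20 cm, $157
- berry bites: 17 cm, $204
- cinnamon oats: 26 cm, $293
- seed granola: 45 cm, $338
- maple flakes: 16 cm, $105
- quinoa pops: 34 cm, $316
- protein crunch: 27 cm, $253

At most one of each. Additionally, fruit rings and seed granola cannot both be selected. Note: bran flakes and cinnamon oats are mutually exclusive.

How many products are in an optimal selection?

6

Optimal total is 1776.
One optimal bundle: fruit rings + barley squares + berry bites + cinnamon oats + quinoa pops + protein crunch (157 cm).
Any selection reaching 1776 contains exactly 6 products.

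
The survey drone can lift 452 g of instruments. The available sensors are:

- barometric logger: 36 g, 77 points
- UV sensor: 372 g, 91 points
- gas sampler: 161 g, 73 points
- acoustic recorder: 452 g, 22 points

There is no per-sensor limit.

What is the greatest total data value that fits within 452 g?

12×barometric logger uses 432 of the 452 g and totals 924.
Every other selection either busts 452 g or fails to beat 924.

924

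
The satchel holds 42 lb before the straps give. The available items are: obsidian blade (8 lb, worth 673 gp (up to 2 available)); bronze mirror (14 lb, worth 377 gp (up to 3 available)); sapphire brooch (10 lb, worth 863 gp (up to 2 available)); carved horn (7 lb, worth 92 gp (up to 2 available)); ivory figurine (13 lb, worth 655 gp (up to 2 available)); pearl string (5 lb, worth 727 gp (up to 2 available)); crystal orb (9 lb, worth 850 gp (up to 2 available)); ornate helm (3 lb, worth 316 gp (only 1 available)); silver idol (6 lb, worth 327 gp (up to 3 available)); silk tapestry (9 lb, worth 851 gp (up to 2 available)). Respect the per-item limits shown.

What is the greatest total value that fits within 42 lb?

The ratio heuristic lands on 2×pearl string + crystal orb + ornate helm + 2×silk tapestry (4322) but leaves 2 lb idle.
Replace crystal orb and silk tapestry with 2×sapphire brooch: the trade gains 25 net, giving 4347 at 42 lb.
Nothing else within 42 lb beats 4347.

4347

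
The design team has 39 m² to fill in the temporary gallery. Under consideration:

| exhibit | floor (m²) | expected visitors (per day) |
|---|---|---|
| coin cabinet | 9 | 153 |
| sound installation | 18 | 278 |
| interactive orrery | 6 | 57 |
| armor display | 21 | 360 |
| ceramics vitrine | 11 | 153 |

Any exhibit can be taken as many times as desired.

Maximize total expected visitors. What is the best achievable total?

Taking 2×coin cabinet + armor display: 39 m² used, 666 in expected visitors.
Every other selection either busts 39 m² or fails to beat 666.

666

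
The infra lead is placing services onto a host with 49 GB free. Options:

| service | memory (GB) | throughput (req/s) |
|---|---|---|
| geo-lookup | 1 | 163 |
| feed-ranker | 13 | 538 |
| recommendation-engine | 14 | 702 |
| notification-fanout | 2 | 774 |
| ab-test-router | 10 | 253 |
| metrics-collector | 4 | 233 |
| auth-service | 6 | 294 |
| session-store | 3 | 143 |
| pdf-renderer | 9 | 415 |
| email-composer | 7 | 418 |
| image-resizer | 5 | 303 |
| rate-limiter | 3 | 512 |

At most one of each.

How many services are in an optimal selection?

Optimal total is 3663.
For example geo-lookup + recommendation-engine + notification-fanout + metrics-collector + session-store + pdf-renderer + email-composer + image-resizer + rate-limiter achieves it, using 48 GB.
Every optimal selection uses 9 services.

9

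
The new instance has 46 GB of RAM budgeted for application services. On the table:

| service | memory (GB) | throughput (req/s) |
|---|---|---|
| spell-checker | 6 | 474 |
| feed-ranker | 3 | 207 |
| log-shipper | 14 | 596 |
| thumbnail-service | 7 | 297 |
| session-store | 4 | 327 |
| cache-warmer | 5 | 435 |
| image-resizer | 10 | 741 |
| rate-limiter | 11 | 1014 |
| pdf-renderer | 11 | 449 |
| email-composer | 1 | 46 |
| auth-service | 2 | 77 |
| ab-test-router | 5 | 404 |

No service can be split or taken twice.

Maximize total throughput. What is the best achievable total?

Density check — rate-limiter 92.18, cache-warmer 87.00, session-store 81.75 are the best per GB.
Taking the top-ratio services first gives spell-checker + feed-ranker + session-store + cache-warmer + image-resizer + rate-limiter + email-composer + ab-test-router for 3648 (45 GB).
Replace email-composer with auth-service: the trade gains 31 net, giving 3679 at 46 GB.
The closest alternative, spell-checker + feed-ranker + session-store + cache-warmer + image-resizer + rate-limiter + email-composer + ab-test-router, reaches only 3648.

3679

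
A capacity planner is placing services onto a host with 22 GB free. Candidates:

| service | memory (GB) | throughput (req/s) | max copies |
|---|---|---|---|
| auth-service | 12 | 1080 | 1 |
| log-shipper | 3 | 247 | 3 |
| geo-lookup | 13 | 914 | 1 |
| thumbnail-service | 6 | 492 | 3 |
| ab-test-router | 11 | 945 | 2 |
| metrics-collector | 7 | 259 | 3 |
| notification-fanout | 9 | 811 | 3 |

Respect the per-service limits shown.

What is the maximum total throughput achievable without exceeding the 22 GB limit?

By throughput per GB: notification-fanout 90.11, auth-service 90.00, ab-test-router 85.91, log-shipper 82.33 lead.
Taking the top-ratio services first gives log-shipper + 2×notification-fanout for 1869 (21 GB).
The 12 GB tied up in log-shipper and notification-fanout is better spent on auth-service — total rises to 1891 (21 GB).
That's the maximum — no swap from here does better than 1891.

1891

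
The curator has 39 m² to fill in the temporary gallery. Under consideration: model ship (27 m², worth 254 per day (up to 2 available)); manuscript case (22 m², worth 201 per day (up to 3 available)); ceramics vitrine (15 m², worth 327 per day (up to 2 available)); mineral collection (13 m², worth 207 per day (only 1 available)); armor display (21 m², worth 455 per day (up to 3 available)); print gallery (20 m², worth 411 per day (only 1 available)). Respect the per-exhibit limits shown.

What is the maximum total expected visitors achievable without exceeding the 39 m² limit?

Density check — ceramics vitrine 21.80, armor display 21.67, print gallery 20.55 are the best per m².
The ratio heuristic lands on 2×ceramics vitrine (654) but leaves 9 m² idle.
Replace ceramics vitrine with armor display: the trade gains 128 net, giving 782 at 36 m².
Every other selection either busts 39 m² or exceeds an availability limit or fails to beat 782.

782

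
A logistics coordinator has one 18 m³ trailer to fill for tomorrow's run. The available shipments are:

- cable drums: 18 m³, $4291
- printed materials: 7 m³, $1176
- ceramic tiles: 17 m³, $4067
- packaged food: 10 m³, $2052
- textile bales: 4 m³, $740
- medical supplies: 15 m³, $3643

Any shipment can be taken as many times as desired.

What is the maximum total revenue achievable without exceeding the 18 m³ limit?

Taking the top-ratio shipments first gives medical supplies for 3643 (15 m³).
Replace medical supplies with cable drums: the trade gains 648 net, giving 4291 at 18 m³.

4291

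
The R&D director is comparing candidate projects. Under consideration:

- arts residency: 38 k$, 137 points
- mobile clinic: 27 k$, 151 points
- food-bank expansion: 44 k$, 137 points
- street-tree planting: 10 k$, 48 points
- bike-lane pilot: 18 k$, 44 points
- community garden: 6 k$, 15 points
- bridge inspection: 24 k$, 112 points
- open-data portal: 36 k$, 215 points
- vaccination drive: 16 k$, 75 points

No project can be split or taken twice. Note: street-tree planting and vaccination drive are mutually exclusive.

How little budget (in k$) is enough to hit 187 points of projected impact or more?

Minimise k$ subject to total projected impact ≥ 187.
open-data portal reaches 215 using 36 k$.
No combination under 36 k$ hits 187.

36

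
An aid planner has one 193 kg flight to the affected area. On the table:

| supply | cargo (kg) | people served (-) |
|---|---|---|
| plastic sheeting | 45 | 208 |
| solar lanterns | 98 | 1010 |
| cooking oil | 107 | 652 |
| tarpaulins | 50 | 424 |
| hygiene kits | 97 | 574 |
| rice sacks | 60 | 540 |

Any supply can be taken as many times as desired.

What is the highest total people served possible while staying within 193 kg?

1642

Greedy by ratio would take solar lanterns + rice sacks: 158 kg used, total 1550.
Dropping rice sacks frees 60 kg; slotting in plastic sheeting + tarpaulins (95 kg) lifts the total to 1642 at 193 kg.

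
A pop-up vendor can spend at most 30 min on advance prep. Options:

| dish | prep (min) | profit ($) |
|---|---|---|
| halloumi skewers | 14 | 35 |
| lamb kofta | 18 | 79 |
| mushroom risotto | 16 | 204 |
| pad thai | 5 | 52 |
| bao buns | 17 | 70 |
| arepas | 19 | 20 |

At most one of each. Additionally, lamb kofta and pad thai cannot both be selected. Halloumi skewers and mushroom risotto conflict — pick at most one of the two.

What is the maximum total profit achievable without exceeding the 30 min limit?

256

The ratio ordering already packs tightly: mushroom risotto + pad thai, 21 min, 256.
The closest alternative, mushroom risotto, reaches only 204.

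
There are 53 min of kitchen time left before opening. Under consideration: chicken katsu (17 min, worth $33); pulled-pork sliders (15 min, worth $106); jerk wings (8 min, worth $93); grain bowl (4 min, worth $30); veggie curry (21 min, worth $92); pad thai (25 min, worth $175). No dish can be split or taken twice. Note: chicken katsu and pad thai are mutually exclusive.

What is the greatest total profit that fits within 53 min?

404

By profit per min: jerk wings 11.62, grain bowl 7.50, pulled-pork sliders 7.07 lead.
Pulled-pork sliders + jerk wings + grain bowl + pad thai uses 52 of the 53 min and totals 404.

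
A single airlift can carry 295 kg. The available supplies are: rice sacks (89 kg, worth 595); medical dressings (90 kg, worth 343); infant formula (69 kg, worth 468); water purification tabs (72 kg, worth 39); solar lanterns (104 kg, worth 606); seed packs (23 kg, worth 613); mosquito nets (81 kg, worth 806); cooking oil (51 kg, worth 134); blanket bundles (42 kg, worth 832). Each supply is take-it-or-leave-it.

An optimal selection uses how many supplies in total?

5

The maximum people served within 295 kg is 2980.
rice sacks + seed packs + mosquito nets + cooking oil + blanket bundles hits 2980 at 286 kg.
Any selection reaching 2980 contains exactly 5 supplies.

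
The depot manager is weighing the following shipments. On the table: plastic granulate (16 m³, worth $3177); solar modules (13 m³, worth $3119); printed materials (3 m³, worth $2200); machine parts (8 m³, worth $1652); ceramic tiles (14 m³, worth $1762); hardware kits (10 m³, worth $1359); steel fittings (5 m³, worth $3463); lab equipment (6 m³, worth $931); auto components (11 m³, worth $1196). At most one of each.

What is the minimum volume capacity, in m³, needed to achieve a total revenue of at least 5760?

Look for the lowest-volume combination reaching 5760.
printed materials + steel fittings + lab equipment reaches 6594 using 14 m³.
Any bundle with less than 14 m³ falls short of 5760.

14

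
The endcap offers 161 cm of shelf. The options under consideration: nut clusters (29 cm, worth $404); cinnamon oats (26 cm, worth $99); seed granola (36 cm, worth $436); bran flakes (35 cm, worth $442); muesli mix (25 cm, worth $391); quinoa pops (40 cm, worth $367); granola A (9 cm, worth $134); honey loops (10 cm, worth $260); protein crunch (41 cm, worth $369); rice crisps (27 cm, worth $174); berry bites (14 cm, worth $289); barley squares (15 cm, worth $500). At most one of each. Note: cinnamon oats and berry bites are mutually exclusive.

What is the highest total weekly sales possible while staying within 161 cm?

Density check — barley squares 33.33, honey loops 26.00, berry bites 20.64, muesli mix 15.64 are the best per cm.
Filling by ratio: nut clusters + bran flakes + muesli mix + granola A + honey loops + berry bites + barley squares for 2420, with 24 cm left unused.
The 14 cm tied up in berry bites is better spent on seed granola — total rises to 2567 (159 cm).

2567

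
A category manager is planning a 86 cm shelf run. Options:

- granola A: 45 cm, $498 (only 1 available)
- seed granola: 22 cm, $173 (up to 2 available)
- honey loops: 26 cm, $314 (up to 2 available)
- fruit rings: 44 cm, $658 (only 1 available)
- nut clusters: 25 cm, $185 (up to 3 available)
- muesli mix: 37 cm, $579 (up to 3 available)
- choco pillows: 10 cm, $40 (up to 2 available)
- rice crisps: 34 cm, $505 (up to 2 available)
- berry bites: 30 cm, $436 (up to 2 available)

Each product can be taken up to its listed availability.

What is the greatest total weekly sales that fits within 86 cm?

1237

By weekly sales per cm: muesli mix 15.65, fruit rings 14.95, rice crisps 14.85, berry bites 14.53 lead.
Filling by ratio: 2×muesli mix + choco pillows for 1198, with 2 cm left unused.
The 47 cm tied up in muesli mix and choco pillows is better spent on fruit rings — total rises to 1237 (81 cm).
No other feasible combination exceeds 1237.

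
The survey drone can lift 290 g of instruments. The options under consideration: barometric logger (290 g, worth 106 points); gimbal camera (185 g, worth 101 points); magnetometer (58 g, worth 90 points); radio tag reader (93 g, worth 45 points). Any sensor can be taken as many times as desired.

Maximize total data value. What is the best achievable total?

450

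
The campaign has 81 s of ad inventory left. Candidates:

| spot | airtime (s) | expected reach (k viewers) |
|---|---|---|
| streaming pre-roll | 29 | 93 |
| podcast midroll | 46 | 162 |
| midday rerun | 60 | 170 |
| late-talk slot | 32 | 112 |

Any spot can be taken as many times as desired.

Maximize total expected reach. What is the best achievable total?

The ratio ordering already packs tightly: podcast midroll + late-talk slot, 78 s, 274.
No other feasible combination exceeds 274.

274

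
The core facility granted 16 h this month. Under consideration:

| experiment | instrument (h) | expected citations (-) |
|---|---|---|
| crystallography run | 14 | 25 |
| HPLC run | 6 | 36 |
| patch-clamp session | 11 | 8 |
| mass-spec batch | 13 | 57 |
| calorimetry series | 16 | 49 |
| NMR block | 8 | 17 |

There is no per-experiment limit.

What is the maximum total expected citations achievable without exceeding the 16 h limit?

72

2×HPLC run uses 12 of the 16 h and totals 72.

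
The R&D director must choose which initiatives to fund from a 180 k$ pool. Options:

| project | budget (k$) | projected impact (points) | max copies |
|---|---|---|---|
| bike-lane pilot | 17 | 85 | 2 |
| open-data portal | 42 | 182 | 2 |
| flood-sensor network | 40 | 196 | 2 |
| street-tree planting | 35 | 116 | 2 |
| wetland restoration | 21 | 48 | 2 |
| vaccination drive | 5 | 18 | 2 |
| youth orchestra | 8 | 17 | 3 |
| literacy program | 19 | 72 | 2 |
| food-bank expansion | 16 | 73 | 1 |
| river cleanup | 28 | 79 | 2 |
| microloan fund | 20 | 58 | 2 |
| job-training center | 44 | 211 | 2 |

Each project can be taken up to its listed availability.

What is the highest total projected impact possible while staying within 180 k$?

864

Taking 2×bike-lane pilot + 2×flood-sensor network + vaccination drive + food-bank expansion + job-training center: 179 k$ used, 864 in projected impact.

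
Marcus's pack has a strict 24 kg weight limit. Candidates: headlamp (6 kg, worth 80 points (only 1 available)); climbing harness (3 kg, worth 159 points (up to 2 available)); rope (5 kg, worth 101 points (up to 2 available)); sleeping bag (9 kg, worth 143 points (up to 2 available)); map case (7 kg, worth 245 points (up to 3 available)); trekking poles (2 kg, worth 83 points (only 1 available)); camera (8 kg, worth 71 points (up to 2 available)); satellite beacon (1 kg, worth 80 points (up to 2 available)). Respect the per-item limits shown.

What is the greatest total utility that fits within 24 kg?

1051

Density check — satellite beacon 80.00, climbing harness 53.00, trekking poles 41.50, map case 35.00 are the best per kg.
2×climbing harness + 2×map case + trekking poles + 2×satellite beacon uses 24 of the 24 kg and totals 1051.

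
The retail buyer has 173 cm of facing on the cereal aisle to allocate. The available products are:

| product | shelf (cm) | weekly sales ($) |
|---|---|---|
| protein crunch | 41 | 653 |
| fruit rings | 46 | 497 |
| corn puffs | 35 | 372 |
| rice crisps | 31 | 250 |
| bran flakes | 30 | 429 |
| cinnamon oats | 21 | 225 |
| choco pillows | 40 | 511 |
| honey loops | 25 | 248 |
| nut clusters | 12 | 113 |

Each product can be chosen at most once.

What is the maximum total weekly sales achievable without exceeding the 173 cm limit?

2213

Greedy by ratio would take protein crunch + fruit rings + bran flakes + choco pillows + nut clusters: 169 cm used, total 2203.
The 58 cm tied up in fruit rings and nut clusters is better spent on corn puffs + honey loops — total rises to 2213 (171 cm).
The spare 2 cm is too small for any remaining product, and no exchange beats 2213.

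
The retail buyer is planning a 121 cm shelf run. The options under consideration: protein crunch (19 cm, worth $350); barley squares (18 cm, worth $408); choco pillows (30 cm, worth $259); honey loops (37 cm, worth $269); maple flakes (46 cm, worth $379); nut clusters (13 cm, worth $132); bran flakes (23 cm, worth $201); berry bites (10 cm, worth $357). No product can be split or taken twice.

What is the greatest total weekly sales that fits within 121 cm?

1717

The ratio heuristic lands on protein crunch + barley squares + choco pillows + nut clusters + bran flakes + berry bites (1707) but leaves 8 cm idle.
The 30 cm tied up in choco pillows is better spent on honey loops — total rises to 1717 (120 cm).
Runner-up protein crunch + barley squares + choco pillows + nut clusters + bran flakes + berry bites tops out at 1707.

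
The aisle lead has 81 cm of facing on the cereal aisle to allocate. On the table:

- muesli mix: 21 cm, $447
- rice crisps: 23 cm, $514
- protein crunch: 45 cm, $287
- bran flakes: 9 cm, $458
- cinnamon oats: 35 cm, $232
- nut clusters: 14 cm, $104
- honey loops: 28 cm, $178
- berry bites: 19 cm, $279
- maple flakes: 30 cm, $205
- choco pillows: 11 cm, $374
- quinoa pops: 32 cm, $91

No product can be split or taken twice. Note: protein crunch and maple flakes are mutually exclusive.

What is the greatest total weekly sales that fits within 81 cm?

1897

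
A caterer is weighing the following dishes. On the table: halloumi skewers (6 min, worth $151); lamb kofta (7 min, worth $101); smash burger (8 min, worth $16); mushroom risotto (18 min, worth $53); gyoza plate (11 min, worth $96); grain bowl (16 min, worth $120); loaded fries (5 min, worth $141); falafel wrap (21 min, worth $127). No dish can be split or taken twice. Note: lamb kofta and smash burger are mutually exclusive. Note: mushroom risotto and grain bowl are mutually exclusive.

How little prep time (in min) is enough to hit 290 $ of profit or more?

Minimise min subject to total profit ≥ 290.
Taking halloumi skewers + loaded fries gives 292 (≥ 290) for 11 min.
Below 11 min the best achievable stays under 290.

11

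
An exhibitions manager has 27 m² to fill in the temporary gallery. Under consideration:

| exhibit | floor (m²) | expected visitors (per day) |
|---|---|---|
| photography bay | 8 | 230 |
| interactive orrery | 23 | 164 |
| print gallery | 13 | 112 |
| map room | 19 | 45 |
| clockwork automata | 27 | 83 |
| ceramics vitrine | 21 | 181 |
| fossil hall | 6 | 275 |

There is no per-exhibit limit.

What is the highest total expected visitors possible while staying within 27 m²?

1100

By expected visitors per m²: fossil hall 45.83, photography bay 28.75, ceramics vitrine 8.62, print gallery 8.62 lead.
4×fossil hall uses 24 of the 27 m² and totals 1100.
The spare 3 m² is too small for any remaining exhibit, and no exchange beats 1100.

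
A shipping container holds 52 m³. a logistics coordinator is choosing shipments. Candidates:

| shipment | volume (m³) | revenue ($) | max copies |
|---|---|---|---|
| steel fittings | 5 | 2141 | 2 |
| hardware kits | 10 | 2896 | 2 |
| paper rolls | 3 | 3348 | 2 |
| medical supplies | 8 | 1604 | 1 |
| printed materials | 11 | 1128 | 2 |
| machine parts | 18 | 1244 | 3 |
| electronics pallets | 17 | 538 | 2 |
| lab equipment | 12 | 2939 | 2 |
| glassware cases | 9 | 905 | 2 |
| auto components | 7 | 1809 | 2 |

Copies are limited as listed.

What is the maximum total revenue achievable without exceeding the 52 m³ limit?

20431

Ranking by ratio (revenue/m³): paper rolls 1116.00, steel fittings 428.20, hardware kits 289.60, auto components 258.43.
The ratio heuristic lands on 2×steel fittings + 2×hardware kits + 2×paper rolls + 2×auto components (20388) but leaves 2 m³ idle.
Dropping hardware kits frees 10 m³; slotting in lab equipment (12 m³) lifts the total to 20431 at 52 m³.
No other feasible combination exceeds 20431.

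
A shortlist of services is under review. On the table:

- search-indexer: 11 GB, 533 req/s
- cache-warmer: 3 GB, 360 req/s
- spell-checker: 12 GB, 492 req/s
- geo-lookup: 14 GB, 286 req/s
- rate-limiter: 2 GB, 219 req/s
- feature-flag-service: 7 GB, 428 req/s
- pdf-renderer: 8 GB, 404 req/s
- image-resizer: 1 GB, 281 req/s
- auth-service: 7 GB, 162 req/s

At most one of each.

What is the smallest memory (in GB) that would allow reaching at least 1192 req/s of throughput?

13

Need the lightest bundle worth ≥ 1192.
Taking cache-warmer + rate-limiter + feature-flag-service + image-resizer gives 1288 (≥ 1192) for 13 GB.
Any bundle with less than 13 GB falls short of 1192.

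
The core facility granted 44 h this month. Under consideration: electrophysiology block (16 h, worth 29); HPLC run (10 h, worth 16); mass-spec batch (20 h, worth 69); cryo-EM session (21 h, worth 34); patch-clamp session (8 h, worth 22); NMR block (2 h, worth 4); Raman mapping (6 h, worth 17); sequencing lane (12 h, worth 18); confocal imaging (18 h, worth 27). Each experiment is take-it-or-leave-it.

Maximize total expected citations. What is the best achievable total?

124

Ranking by ratio (expected citations/h): mass-spec batch 3.45, Raman mapping 2.83, patch-clamp session 2.75, NMR block 2.00.
Filling by ratio: mass-spec batch + patch-clamp session + NMR block + Raman mapping for 112, with 8 h left unused.
Replace NMR block with HPLC run: the trade gains 12 net, giving 124 at 44 h.
Nothing else within 44 h beats 124.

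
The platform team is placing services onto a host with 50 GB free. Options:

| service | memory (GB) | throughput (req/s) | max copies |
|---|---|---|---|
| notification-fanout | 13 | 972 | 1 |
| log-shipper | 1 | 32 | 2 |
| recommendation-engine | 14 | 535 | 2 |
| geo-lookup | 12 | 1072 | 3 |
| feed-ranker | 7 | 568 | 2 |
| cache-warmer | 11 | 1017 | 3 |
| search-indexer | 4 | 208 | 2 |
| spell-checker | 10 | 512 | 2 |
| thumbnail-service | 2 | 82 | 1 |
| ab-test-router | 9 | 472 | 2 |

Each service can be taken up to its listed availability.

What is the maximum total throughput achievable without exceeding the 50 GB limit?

Ranking by ratio (throughput/GB): cache-warmer 92.45, geo-lookup 89.33, feed-ranker 81.14.
A density-first pass picks log-shipper + geo-lookup + 3×cache-warmer + search-indexer — 4363 at 50 GB.
Dropping log-shipper and cache-warmer frees 12 GB; slotting in geo-lookup (12 GB) lifts the total to 4386 at 50 GB.
No other feasible combination exceeds 4386.

4386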